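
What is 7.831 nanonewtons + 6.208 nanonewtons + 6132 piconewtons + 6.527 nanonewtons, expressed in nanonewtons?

In nanonewtons:
  7.831 nanonewtons → 7.831
  6.208 nanonewtons → 6.208
  6132 piconewtons = 6132 × 10⁻³ nanonewtons = 6.132
  6.527 nanonewtons → 6.527
Sum: 7.831 + 6.208 + 6.132 + 6.527 = 26.698

26.698 nanonewtons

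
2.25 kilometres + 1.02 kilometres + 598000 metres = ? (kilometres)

601.27 kilometres

In kilometres:
  2.25 kilometres → 2.25
  1.02 kilometres → 1.02
  598000 metres = 598000 × 10⁻³ kilometres = 598
Sum: 2.25 + 1.02 + 598 = 601.27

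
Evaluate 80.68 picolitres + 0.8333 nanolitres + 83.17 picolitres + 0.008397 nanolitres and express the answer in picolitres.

In picolitres:
  80.68 picolitres → 80.68
  0.8333 nanolitres = 0.8333 × 10³ picolitres = 833.3
  83.17 picolitres → 83.17
  0.008397 nanolitres = 0.008397 × 10³ picolitres = 8.397
Sum: 80.68 + 833.3 + 83.17 + 8.397 = 1005.547

1005.547 picolitres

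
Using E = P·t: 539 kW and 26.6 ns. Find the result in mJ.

14.3374 mJ

539 × 10³ × 26.6 × 10⁻⁹ = 14337.4 × 10⁻⁶ J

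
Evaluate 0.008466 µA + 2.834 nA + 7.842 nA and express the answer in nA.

In nA:
  0.008466 µA = 0.008466 × 10^3 nA = 8.466
  2.834 nA → 2.834
  7.842 nA → 7.842
Sum: 8.466 + 2.834 + 7.842 = 19.142

19.142 nA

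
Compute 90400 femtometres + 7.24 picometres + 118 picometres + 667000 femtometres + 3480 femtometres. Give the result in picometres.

In picometres:
  90400 femtometres = 90400 × 10⁻³ picometres = 90.4
  7.24 picometres → 7.24
  118 picometres → 118
  667000 femtometres = 667000 × 10⁻³ picometres = 667
  3480 femtometres = 3480 × 10⁻³ picometres = 3.48
Sum: 90.4 + 7.24 + 118 + 667 + 3.48 = 886.12

886.12 picometres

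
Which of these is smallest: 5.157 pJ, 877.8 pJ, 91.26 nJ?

5.157 pJ = 0.000000000005157 J
877.8 pJ = 0.0000000008778 J
91.26 nJ = 0.00000009126 J

5.157 pJ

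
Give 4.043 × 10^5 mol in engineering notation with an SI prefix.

= 404.3 × 10^3 mol; 10^3 is kilo.

404.3 kmol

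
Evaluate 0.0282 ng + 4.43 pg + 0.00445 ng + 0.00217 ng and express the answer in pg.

In pg:
  0.0282 ng = 0.0282e3 pg = 28.2
  4.43 pg → 4.43
  0.00445 ng = 0.00445e3 pg = 4.45
  0.00217 ng = 0.00217e3 pg = 2.17
Sum: 28.2 + 4.43 + 4.45 + 2.17 = 39.25

39.25 pg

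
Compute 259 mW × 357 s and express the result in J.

92.463 J

259e-3 × 357 = 92463e-3 J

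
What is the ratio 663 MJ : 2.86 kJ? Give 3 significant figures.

232000

(663 × 10^6) / (2.86 × 10^3) = 231.8 × 10^3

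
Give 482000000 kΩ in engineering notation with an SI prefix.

= 482e9 Ω; 1e9 is giga.

482 GΩ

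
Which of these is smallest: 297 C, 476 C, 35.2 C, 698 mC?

698 mC

297 C = 297 C
476 C = 476 C
35.2 C = 35.2 C
698 mC = 0.698 C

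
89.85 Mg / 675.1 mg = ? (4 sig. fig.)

(89.85e6) / (675.1e-3) = 0.13309e9

133100000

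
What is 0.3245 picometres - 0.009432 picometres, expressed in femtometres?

315.068 femtometres

In femtometres:
  0.3245 picometres = 0.3245e3 femtometres = 324.5
  0.009432 picometres = 0.009432e3 femtometres = 9.432
Difference: 324.5 - 9.432 = 315.068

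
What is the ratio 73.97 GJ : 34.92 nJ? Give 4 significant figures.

(73.97e9) / (34.92e-9) = 2.1183e18

2118000000000000000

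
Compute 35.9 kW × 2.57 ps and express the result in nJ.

92.263 nJ

35.9e3 × 2.57e-12 = 92.263e-9 J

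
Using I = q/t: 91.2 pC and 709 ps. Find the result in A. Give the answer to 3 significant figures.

(91.2 × 10^-12) / (709 × 10^-12) = 0.12863 A

0.129 A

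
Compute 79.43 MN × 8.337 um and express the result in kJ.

0.66220791 kJ

79.43 × 10^6 × 8.337 × 10^-6 = 662.20791 J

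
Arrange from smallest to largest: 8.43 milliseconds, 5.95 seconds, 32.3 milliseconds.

8.43 milliseconds < 32.3 milliseconds < 5.95 seconds

8.43 milliseconds = 0.00843 seconds
5.95 seconds = 5.95 seconds
32.3 milliseconds = 0.0323 seconds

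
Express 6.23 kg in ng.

6230000000000 ng

kilo = 10³, nano = 10⁻⁹; factor is 10¹².
6.23 × 10¹² = 6230000000000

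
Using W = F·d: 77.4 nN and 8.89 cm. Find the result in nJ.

6.88086 nJ

77.4 × 10^-9 × 8.89 × 10^-2 = 688.086 × 10^-11 J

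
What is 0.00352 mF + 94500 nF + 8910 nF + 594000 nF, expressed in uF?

700.93 uF

In uF:
  0.00352 mF = 0.00352 × 10³ uF = 3.52
  94500 nF = 94500 × 10⁻³ uF = 94.5
  8910 nF = 8910 × 10⁻³ uF = 8.91
  594000 nF = 594000 × 10⁻³ uF = 594
Sum: 3.52 + 94.5 + 8.91 + 594 = 700.93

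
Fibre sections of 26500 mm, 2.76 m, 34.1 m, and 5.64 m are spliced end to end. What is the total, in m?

69 m

In m:
  26500 mm = 26500e-3 m = 26.5
  2.76 m → 2.76
  34.1 m → 34.1
  5.64 m → 5.64
Sum: 26.5 + 2.76 + 34.1 + 5.64 = 69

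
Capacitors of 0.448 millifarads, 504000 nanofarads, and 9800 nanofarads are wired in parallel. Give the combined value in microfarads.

961.8 microfarads

In microfarads:
  0.448 millifarads = 0.448e3 microfarads = 448
  504000 nanofarads = 504000e-3 microfarads = 504
  9800 nanofarads = 9800e-3 microfarads = 9.8
Sum: 448 + 504 + 9.8 = 961.8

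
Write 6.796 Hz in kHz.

(no prefix) = 1e0, kilo = 1e3; factor is 1e-3.
6.796 × 1e-3 = 0.006796

0.006796 kHz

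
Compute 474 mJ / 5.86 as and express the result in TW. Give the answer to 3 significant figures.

80900 TW

(474e-3) / (5.86e-18) = 80.887e15 W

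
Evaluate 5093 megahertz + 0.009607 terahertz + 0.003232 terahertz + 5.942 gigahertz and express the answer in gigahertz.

In gigahertz:
  5093 megahertz = 5093 × 10⁻³ gigahertz = 5.093
  0.009607 terahertz = 0.009607 × 10³ gigahertz = 9.607
  0.003232 terahertz = 0.003232 × 10³ gigahertz = 3.232
  5.942 gigahertz → 5.942
Sum: 5.093 + 9.607 + 3.232 + 5.942 = 23.874

23.874 gigahertz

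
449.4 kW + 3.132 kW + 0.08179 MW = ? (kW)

534.322 kW

In kW:
  449.4 kW → 449.4
  3.132 kW → 3.132
  0.08179 MW = 0.08179e3 kW = 81.79
Sum: 449.4 + 3.132 + 81.79 = 534.322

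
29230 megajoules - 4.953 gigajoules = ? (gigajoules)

In gigajoules:
  29230 megajoules = 29230 × 10^-3 gigajoules = 29.23
  4.953 gigajoules → 4.953
Difference: 29.23 - 4.953 = 24.277

24.277 gigajoules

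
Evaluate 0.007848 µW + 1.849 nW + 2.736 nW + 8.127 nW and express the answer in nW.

In nW:
  0.007848 µW = 0.007848 × 10³ nW = 7.848
  1.849 nW → 1.849
  2.736 nW → 2.736
  8.127 nW → 8.127
Sum: 7.848 + 1.849 + 2.736 + 8.127 = 20.56

20.56 nW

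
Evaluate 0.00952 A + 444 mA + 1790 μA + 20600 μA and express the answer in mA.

In mA:
  0.00952 A = 0.00952 × 10^3 mA = 9.52
  444 mA → 444
  1790 μA = 1790 × 10^-3 mA = 1.79
  20600 μA = 20600 × 10^-3 mA = 20.6
Sum: 9.52 + 444 + 1.79 + 20.6 = 475.91

475.91 mA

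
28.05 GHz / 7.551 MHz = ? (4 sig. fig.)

3715

(28.05 × 10^9) / (7.551 × 10^6) = 3.7147 × 10^3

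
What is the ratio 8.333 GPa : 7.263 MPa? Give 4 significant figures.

1147

(8.333e9) / (7.263e6) = 1.1473e3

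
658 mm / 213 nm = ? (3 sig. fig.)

(658e-3) / (213e-9) = 3.089e6

3090000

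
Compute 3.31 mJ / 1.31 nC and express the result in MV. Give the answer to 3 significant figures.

(3.31 × 10⁻³) / (1.31 × 10⁻⁹) = 2.5267 × 10⁶ V

2.53 MV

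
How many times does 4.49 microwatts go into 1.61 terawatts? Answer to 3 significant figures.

(1.61e12) / (4.49e-6) = 0.3586e18

359000000000000000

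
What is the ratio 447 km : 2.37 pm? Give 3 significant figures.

(447e3) / (2.37e-12) = 188.6e15

189000000000000000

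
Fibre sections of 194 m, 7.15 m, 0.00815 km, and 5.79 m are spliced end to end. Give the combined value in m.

In m:
  194 m → 194
  7.15 m → 7.15
  0.00815 km = 0.00815 × 10^3 m = 8.15
  5.79 m → 5.79
Sum: 194 + 7.15 + 8.15 + 5.79 = 215.09

215.09 m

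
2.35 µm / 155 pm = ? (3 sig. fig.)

15200

(2.35 × 10^-6) / (155 × 10^-12) = 0.01516 × 10^6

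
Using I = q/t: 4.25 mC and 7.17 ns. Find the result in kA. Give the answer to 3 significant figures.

593 kA

(4.25e-3) / (7.17e-9) = 0.59275e6 A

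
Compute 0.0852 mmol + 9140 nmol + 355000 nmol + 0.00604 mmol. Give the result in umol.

In umol:
  0.0852 mmol = 0.0852e3 umol = 85.2
  9140 nmol = 9140e-3 umol = 9.14
  355000 nmol = 355000e-3 umol = 355
  0.00604 mmol = 0.00604e3 umol = 6.04
Sum: 85.2 + 9.14 + 355 + 6.04 = 455.38

455.38 umol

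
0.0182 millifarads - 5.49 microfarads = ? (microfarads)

In microfarads:
  0.0182 millifarads = 0.0182 × 10^3 microfarads = 18.2
  5.49 microfarads → 5.49
Difference: 18.2 - 5.49 = 12.71

12.71 microfarads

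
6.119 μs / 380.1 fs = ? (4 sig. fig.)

(6.119e-6) / (380.1e-15) = 0.016098e9

16100000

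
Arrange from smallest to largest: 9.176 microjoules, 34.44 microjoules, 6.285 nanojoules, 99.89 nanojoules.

9.176 microjoules = 0.000009176 joules
34.44 microjoules = 0.00003444 joules
6.285 nanojoules = 0.000000006285 joules
99.89 nanojoules = 0.00000009989 joules

6.285 nanojoules < 99.89 nanojoules < 9.176 microjoules < 34.44 microjoules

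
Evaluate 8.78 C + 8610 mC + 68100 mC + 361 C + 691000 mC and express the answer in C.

In C:
  8.78 C → 8.78
  8610 mC = 8610 × 10^-3 C = 8.61
  68100 mC = 68100 × 10^-3 C = 68.1
  361 C → 361
  691000 mC = 691000 × 10^-3 C = 691
Sum: 8.78 + 8.61 + 68.1 + 361 + 691 = 1137.49

1137.49 C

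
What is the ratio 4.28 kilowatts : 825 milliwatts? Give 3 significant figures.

5190

(4.28 × 10³) / (825 × 10⁻³) = 0.005188 × 10⁶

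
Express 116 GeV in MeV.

116000 MeV

giga = 10⁹, mega = 10⁶; factor is 10³.
116 × 10³ = 116000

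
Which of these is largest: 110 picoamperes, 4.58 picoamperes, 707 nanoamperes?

110 picoamperes = 0.00000000011 amperes
4.58 picoamperes = 0.00000000000458 amperes
707 nanoamperes = 0.000000707 amperes

707 nanoamperes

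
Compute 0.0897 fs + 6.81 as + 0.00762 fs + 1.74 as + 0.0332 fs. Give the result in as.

139.07 as

In as:
  0.0897 fs = 0.0897 × 10^3 as = 89.7
  6.81 as → 6.81
  0.00762 fs = 0.00762 × 10^3 as = 7.62
  1.74 as → 1.74
  0.0332 fs = 0.0332 × 10^3 as = 33.2
Sum: 89.7 + 6.81 + 7.62 + 1.74 + 33.2 = 139.07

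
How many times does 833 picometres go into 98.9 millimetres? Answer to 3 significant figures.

119000000

(98.9 × 10^-3) / (833 × 10^-12) = 0.1187 × 10^9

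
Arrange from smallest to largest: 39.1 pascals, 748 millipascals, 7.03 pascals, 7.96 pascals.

39.1 pascals = 39.1 pascals
748 millipascals = 0.748 pascals
7.03 pascals = 7.03 pascals
7.96 pascals = 7.96 pascals

748 millipascals < 7.03 pascals < 7.96 pascals < 39.1 pascals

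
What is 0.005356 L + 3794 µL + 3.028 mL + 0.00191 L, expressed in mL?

In mL:
  0.005356 L = 0.005356 × 10^3 mL = 5.356
  3794 µL = 3794 × 10^-3 mL = 3.794
  3.028 mL → 3.028
  0.00191 L = 0.00191 × 10^3 mL = 1.91
Sum: 5.356 + 3.794 + 3.028 + 1.91 = 14.088

14.088 mL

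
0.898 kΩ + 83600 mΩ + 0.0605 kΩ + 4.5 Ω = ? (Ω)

In Ω:
  0.898 kΩ = 0.898 × 10³ Ω = 898
  83600 mΩ = 83600 × 10⁻³ Ω = 83.6
  0.0605 kΩ = 0.0605 × 10³ Ω = 60.5
  4.5 Ω → 4.5
Sum: 898 + 83.6 + 60.5 + 4.5 = 1046.6

1046.6 Ω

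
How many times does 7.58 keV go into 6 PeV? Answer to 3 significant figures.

792000000000

(6 × 10^15) / (7.58 × 10^3) = 0.7916 × 10^12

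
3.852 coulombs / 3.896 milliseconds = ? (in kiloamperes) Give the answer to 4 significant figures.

(3.852) / (3.896 × 10⁻³) = 0.988706 × 10³ A

0.9887 kiloamperes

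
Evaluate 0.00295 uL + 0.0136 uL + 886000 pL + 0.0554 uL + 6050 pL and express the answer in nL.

In nL:
  0.00295 uL = 0.00295e3 nL = 2.95
  0.0136 uL = 0.0136e3 nL = 13.6
  886000 pL = 886000e-3 nL = 886
  0.0554 uL = 0.0554e3 nL = 55.4
  6050 pL = 6050e-3 nL = 6.05
Sum: 2.95 + 13.6 + 886 + 55.4 + 6.05 = 964

964 nL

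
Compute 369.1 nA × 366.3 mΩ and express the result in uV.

0.13520133 uV

369.1e-9 × 366.3e-3 = 135201.33e-12 V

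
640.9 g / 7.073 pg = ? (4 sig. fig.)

90610000000000

(640.9) / (7.073 × 10^-12) = 90.612 × 10^12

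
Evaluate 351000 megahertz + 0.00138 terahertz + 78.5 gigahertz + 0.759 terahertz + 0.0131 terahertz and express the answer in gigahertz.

1202.98 gigahertz

In gigahertz:
  351000 megahertz = 351000 × 10⁻³ gigahertz = 351
  0.00138 terahertz = 0.00138 × 10³ gigahertz = 1.38
  78.5 gigahertz → 78.5
  0.759 terahertz = 0.759 × 10³ gigahertz = 759
  0.0131 terahertz = 0.0131 × 10³ gigahertz = 13.1
Sum: 351 + 1.38 + 78.5 + 759 + 13.1 = 1202.98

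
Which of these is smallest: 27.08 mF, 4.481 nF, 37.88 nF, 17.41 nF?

27.08 mF = 0.02708 F
4.481 nF = 0.000000004481 F
37.88 nF = 0.00000003788 F
17.41 nF = 0.00000001741 F

4.481 nF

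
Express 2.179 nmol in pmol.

nano = 10^-9, pico = 10^-12; factor is 10^3.
2.179 × 10^3 = 2179

2179 pmol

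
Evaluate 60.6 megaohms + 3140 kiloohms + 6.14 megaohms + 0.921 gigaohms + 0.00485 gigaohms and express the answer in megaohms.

In megaohms:
  60.6 megaohms → 60.6
  3140 kiloohms = 3140 × 10⁻³ megaohms = 3.14
  6.14 megaohms → 6.14
  0.921 gigaohms = 0.921 × 10³ megaohms = 921
  0.00485 gigaohms = 0.00485 × 10³ megaohms = 4.85
Sum: 60.6 + 3.14 + 6.14 + 921 + 4.85 = 995.73

995.73 megaohms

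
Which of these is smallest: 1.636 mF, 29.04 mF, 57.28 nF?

1.636 mF = 0.001636 F
29.04 mF = 0.02904 F
57.28 nF = 0.00000005728 F

57.28 nF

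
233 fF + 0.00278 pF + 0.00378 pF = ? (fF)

In fF:
  233 fF → 233
  0.00278 pF = 0.00278e3 fF = 2.78
  0.00378 pF = 0.00378e3 fF = 3.78
Sum: 233 + 2.78 + 3.78 = 239.56

239.56 fF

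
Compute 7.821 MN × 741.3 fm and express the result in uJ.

5.7977073 uJ

7.821e6 × 741.3e-15 = 5797.7073e-9 J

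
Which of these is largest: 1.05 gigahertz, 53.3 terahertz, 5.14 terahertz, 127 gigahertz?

53.3 terahertz

1.05 gigahertz = 1050000000 hertz
53.3 terahertz = 53300000000000 hertz
5.14 terahertz = 5140000000000 hertz
127 gigahertz = 127000000000 hertz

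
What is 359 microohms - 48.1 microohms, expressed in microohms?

310.9 microohms

In microohms:
  359 microohms → 359
  48.1 microohms → 48.1
Difference: 359 - 48.1 = 310.9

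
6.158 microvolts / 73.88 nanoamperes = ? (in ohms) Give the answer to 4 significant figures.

83.35 ohms

(6.158 × 10⁻⁶) / (73.88 × 10⁻⁹) = 0.0833514 × 10³ Ω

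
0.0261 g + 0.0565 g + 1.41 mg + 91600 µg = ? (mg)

175.61 mg

In mg:
  0.0261 g = 0.0261 × 10^3 mg = 26.1
  0.0565 g = 0.0565 × 10^3 mg = 56.5
  1.41 mg → 1.41
  91600 µg = 91600 × 10^-3 mg = 91.6
Sum: 26.1 + 56.5 + 1.41 + 91.6 = 175.61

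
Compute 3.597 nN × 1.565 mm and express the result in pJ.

5.629305 pJ

3.597 × 10⁻⁹ × 1.565 × 10⁻³ = 5.629305 × 10⁻¹² J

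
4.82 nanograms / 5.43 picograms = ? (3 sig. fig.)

888

(4.82 × 10^-9) / (5.43 × 10^-12) = 0.8877 × 10^3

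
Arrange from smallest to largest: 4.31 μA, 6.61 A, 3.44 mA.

4.31 μA < 3.44 mA < 6.61 A

4.31 μA = 0.00000431 A
6.61 A = 6.61 A
3.44 mA = 0.00344 A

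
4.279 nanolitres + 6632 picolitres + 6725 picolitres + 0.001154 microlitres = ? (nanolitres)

In nanolitres:
  4.279 nanolitres → 4.279
  6632 picolitres = 6632 × 10^-3 nanolitres = 6.632
  6725 picolitres = 6725 × 10^-3 nanolitres = 6.725
  0.001154 microlitres = 0.001154 × 10^3 nanolitres = 1.154
Sum: 4.279 + 6.632 + 6.725 + 1.154 = 18.79

18.79 nanolitres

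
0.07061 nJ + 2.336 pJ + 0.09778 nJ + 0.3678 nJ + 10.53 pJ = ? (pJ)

549.056 pJ

In pJ:
  0.07061 nJ = 0.07061e3 pJ = 70.61
  2.336 pJ → 2.336
  0.09778 nJ = 0.09778e3 pJ = 97.78
  0.3678 nJ = 0.3678e3 pJ = 367.8
  10.53 pJ → 10.53
Sum: 70.61 + 2.336 + 97.78 + 367.8 + 10.53 = 549.056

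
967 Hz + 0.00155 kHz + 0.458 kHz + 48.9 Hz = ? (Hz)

1475.45 Hz

In Hz:
  967 Hz → 967
  0.00155 kHz = 0.00155e3 Hz = 1.55
  0.458 kHz = 0.458e3 Hz = 458
  48.9 Hz → 48.9
Sum: 967 + 1.55 + 458 + 48.9 = 1475.45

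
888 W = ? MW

0.000888 MW

(no prefix) = 10^0, mega = 10^6; factor is 10^-6.
888 × 10^-6 = 0.000888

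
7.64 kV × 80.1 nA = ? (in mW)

7.64 × 10³ × 80.1 × 10⁻⁹ = 611.964 × 10⁻⁶ W

0.611964 mW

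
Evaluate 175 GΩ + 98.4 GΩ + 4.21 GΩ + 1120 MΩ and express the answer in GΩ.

In GΩ:
  175 GΩ → 175
  98.4 GΩ → 98.4
  4.21 GΩ → 4.21
  1120 MΩ = 1120e-3 GΩ = 1.12
Sum: 175 + 98.4 + 4.21 + 1.12 = 278.73

278.73 GΩ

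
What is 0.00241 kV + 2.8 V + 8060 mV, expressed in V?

13.27 V

In V:
  0.00241 kV = 0.00241 × 10^3 V = 2.41
  2.8 V → 2.8
  8060 mV = 8060 × 10^-3 V = 8.06
Sum: 2.41 + 2.8 + 8.06 = 13.27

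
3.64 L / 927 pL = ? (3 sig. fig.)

(3.64) / (927e-12) = 0.003927e12

3930000000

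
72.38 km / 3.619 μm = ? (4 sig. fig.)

20000000000

(72.38 × 10³) / (3.619 × 10⁻⁶) = 20 × 10⁹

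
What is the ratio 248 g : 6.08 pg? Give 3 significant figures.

40800000000000

(248) / (6.08 × 10^-12) = 40.79 × 10^12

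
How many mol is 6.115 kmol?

kilo = 10^3, (no prefix) = 10^0; factor is 10^3.
6.115 × 10^3 = 6115

6115 mol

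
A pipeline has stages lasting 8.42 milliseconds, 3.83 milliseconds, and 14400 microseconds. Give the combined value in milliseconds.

In milliseconds:
  8.42 milliseconds → 8.42
  3.83 milliseconds → 3.83
  14400 microseconds = 14400e-3 milliseconds = 14.4
Sum: 8.42 + 3.83 + 14.4 = 26.65

26.65 milliseconds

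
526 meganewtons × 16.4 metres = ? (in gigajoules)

8.6264 gigajoules

526 × 10^6 × 16.4 = 8626.4 × 10^6 J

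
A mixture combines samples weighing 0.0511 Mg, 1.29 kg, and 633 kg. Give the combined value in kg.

In kg:
  0.0511 Mg = 0.0511e3 kg = 51.1
  1.29 kg → 1.29
  633 kg → 633
Sum: 51.1 + 1.29 + 633 = 685.39

685.39 kg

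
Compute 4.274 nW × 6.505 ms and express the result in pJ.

4.274e-9 × 6.505e-3 = 27.80237e-12 J

27.80237 pJ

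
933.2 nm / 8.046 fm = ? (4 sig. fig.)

(933.2 × 10⁻⁹) / (8.046 × 10⁻¹⁵) = 115.98 × 10⁶

116000000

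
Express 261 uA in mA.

micro = 1e-6, milli = 1e-3; factor is 1e-3.
261 × 1e-3 = 0.261

0.261 mA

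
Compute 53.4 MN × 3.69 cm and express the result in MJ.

53.4 × 10^6 × 3.69 × 10^-2 = 197.046 × 10^4 J

1.97046 MJ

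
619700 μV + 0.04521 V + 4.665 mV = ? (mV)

669.575 mV

In mV:
  619700 μV = 619700e-3 mV = 619.7
  0.04521 V = 0.04521e3 mV = 45.21
  4.665 mV → 4.665
Sum: 619.7 + 45.21 + 4.665 = 669.575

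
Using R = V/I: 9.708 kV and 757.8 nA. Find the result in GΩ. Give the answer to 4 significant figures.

12.81 GΩ

(9.708 × 10^3) / (757.8 × 10^-9) = 0.0128108 × 10^12 Ω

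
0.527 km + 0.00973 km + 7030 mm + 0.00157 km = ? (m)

In m:
  0.527 km = 0.527e3 m = 527
  0.00973 km = 0.00973e3 m = 9.73
  7030 mm = 7030e-3 m = 7.03
  0.00157 km = 0.00157e3 m = 1.57
Sum: 527 + 9.73 + 7.03 + 1.57 = 545.33

545.33 m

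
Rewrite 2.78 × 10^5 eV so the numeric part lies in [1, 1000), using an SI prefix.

278 keV

= 278 × 10^3 eV; 10^3 is kilo.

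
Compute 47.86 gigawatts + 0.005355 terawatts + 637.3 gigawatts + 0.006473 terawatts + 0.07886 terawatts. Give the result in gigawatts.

In gigawatts:
  47.86 gigawatts → 47.86
  0.005355 terawatts = 0.005355e3 gigawatts = 5.355
  637.3 gigawatts → 637.3
  0.006473 terawatts = 0.006473e3 gigawatts = 6.473
  0.07886 terawatts = 0.07886e3 gigawatts = 78.86
Sum: 47.86 + 5.355 + 637.3 + 6.473 + 78.86 = 775.848

775.848 gigawatts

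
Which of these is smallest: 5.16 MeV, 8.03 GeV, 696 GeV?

5.16 MeV = 5160000 eV
8.03 GeV = 8030000000 eV
696 GeV = 696000000000 eV

5.16 MeV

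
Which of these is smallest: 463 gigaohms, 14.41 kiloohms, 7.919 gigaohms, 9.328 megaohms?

463 gigaohms = 463000000000 ohms
14.41 kiloohms = 14410 ohms
7.919 gigaohms = 7919000000 ohms
9.328 megaohms = 9328000 ohms

14.41 kiloohms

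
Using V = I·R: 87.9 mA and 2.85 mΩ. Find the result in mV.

87.9 × 10^-3 × 2.85 × 10^-3 = 250.515 × 10^-6 V

0.250515 mV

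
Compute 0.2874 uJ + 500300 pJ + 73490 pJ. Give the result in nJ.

861.19 nJ

In nJ:
  0.2874 uJ = 0.2874e3 nJ = 287.4
  500300 pJ = 500300e-3 nJ = 500.3
  73490 pJ = 73490e-3 nJ = 73.49
Sum: 287.4 + 500.3 + 73.49 = 861.19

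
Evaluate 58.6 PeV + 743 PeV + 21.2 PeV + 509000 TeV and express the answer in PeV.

In PeV:
  58.6 PeV → 58.6
  743 PeV → 743
  21.2 PeV → 21.2
  509000 TeV = 509000e-3 PeV = 509
Sum: 58.6 + 743 + 21.2 + 509 = 1331.8

1331.8 PeV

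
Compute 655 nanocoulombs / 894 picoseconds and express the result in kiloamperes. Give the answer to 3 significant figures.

0.733 kiloamperes

(655 × 10⁻⁹) / (894 × 10⁻¹²) = 0.73266 × 10³ A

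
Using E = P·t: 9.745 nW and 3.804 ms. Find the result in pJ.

37.06998 pJ

9.745e-9 × 3.804e-3 = 37.06998e-12 J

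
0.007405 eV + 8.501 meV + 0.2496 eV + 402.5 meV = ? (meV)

668.006 meV

In meV:
  0.007405 eV = 0.007405e3 meV = 7.405
  8.501 meV → 8.501
  0.2496 eV = 0.2496e3 meV = 249.6
  402.5 meV → 402.5
Sum: 7.405 + 8.501 + 249.6 + 402.5 = 668.006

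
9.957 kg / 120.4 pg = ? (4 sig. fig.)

82700000000000

(9.957 × 10³) / (120.4 × 10⁻¹²) = 0.082699 × 10¹⁵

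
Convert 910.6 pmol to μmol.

0.0009106 μmol

pico = 1e-12, micro = 1e-6; factor is 1e-6.
910.6 × 1e-6 = 0.0009106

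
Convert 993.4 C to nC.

993400000000 nC

(no prefix) = 1e0, nano = 1e-9; factor is 1e9.
993.4 × 1e9 = 993400000000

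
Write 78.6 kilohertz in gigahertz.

0.0000786 gigahertz

kilo = 10³, giga = 10⁹; factor is 10⁻⁶.
78.6 × 10⁻⁶ = 0.0000786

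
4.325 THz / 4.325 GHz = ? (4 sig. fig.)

1000

(4.325 × 10¹²) / (4.325 × 10⁹) = 1 × 10³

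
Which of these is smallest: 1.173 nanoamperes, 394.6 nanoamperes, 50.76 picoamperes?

50.76 picoamperes

1.173 nanoamperes = 0.000000001173 amperes
394.6 nanoamperes = 0.0000003946 amperes
50.76 picoamperes = 0.00000000005076 amperes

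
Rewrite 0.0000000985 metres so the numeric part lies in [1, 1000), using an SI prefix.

= 98.5 × 10⁻⁹ metres; 10⁻⁹ is nano.

98.5 nanometres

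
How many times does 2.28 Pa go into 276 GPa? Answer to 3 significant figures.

(276 × 10^9) / (2.28) = 121.1 × 10^9

121000000000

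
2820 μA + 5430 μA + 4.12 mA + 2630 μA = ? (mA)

In mA:
  2820 μA = 2820 × 10^-3 mA = 2.82
  5430 μA = 5430 × 10^-3 mA = 5.43
  4.12 mA → 4.12
  2630 μA = 2630 × 10^-3 mA = 2.63
Sum: 2.82 + 5.43 + 4.12 + 2.63 = 15

15 mA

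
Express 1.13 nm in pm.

nano = 10^-9, pico = 10^-12; factor is 10^3.
1.13 × 10^3 = 1130

1130 pm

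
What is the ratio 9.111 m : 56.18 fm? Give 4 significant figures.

(9.111) / (56.18 × 10⁻¹⁵) = 0.16218 × 10¹⁵

162200000000000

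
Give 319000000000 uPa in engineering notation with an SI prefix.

= 319 × 10³ Pa; 10³ is kilo.

319 kPa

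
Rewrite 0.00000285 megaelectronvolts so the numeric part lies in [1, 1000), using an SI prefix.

= 2.85 electronvolts; mantissa already in [1, 1000).

2.85 electronvolts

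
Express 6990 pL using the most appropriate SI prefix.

= 6.99 × 10^-9 L; 10^-9 is nano.

6.99 nL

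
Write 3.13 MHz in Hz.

mega = 10^6, (no prefix) = 10^0; factor is 10^6.
3.13 × 10^6 = 3130000

3130000 Hz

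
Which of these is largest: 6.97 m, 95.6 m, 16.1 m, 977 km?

6.97 m = 6.97 m
95.6 m = 95.6 m
16.1 m = 16.1 m
977 km = 977000 m

977 km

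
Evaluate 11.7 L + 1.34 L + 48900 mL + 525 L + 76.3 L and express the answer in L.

In L:
  11.7 L → 11.7
  1.34 L → 1.34
  48900 mL = 48900 × 10⁻³ L = 48.9
  525 L → 525
  76.3 L → 76.3
Sum: 11.7 + 1.34 + 48.9 + 525 + 76.3 = 663.24

663.24 L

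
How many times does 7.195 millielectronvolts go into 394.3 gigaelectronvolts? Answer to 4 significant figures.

(394.3 × 10^9) / (7.195 × 10^-3) = 54.802 × 10^12

54800000000000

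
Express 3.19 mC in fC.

3190000000000 fC

milli = 10^-3, femto = 10^-15; factor is 10^12.
3.19 × 10^12 = 3190000000000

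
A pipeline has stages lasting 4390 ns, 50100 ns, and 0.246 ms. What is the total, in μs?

In μs:
  4390 ns = 4390 × 10⁻³ μs = 4.39
  50100 ns = 50100 × 10⁻³ μs = 50.1
  0.246 ms = 0.246 × 10³ μs = 246
Sum: 4.39 + 50.1 + 246 = 300.49

300.49 μs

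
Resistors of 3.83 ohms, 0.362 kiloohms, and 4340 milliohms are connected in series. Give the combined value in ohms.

370.17 ohms

In ohms:
  3.83 ohms → 3.83
  0.362 kiloohms = 0.362e3 ohms = 362
  4340 milliohms = 4340e-3 ohms = 4.34
Sum: 3.83 + 362 + 4.34 = 370.17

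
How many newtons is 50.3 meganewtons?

mega = 10^6, (no prefix) = 10^0; factor is 10^6.
50.3 × 10^6 = 50300000

50300000 newtons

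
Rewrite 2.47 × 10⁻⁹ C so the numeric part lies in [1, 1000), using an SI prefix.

2.47 nC

= 2.47 × 10⁻⁹ C; 10⁻⁹ is nano.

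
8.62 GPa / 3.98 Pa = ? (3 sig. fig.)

(8.62 × 10⁹) / (3.98) = 2.166 × 10⁹

2170000000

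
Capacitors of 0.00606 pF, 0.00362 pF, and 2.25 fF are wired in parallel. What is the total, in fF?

In fF:
  0.00606 pF = 0.00606 × 10³ fF = 6.06
  0.00362 pF = 0.00362 × 10³ fF = 3.62
  2.25 fF → 2.25
Sum: 6.06 + 3.62 + 2.25 = 11.93

11.93 fF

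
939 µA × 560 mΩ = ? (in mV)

939e-6 × 560e-3 = 525840e-9 V

0.52584 mV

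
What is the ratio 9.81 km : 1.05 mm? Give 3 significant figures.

9340000

(9.81 × 10³) / (1.05 × 10⁻³) = 9.343 × 10⁶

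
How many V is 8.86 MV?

8860000 V

mega = 1e6, (no prefix) = 1e0; factor is 1e6.
8.86 × 1e6 = 8860000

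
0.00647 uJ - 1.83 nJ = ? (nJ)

In nJ:
  0.00647 uJ = 0.00647 × 10^3 nJ = 6.47
  1.83 nJ → 1.83
Difference: 6.47 - 1.83 = 4.64

4.64 nJ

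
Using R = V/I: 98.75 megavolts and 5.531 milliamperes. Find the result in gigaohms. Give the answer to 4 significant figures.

17.85 gigaohms

(98.75e6) / (5.531e-3) = 17.8539e9 Ω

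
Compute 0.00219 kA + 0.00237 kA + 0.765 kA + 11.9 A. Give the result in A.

In A:
  0.00219 kA = 0.00219 × 10^3 A = 2.19
  0.00237 kA = 0.00237 × 10^3 A = 2.37
  0.765 kA = 0.765 × 10^3 A = 765
  11.9 A → 11.9
Sum: 2.19 + 2.37 + 765 + 11.9 = 781.46

781.46 A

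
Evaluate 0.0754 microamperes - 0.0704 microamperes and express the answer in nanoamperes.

In nanoamperes:
  0.0754 microamperes = 0.0754e3 nanoamperes = 75.4
  0.0704 microamperes = 0.0704e3 nanoamperes = 70.4
Difference: 75.4 - 70.4 = 5

5 nanoamperes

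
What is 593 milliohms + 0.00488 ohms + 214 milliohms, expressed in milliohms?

In milliohms:
  593 milliohms → 593
  0.00488 ohms = 0.00488e3 milliohms = 4.88
  214 milliohms → 214
Sum: 593 + 4.88 + 214 = 811.88

811.88 milliohms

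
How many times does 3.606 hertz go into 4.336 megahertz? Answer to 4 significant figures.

(4.336 × 10⁶) / (3.606) = 1.2024 × 10⁶

1202000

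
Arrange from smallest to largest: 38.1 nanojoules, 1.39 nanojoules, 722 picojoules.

722 picojoules < 1.39 nanojoules < 38.1 nanojoules

38.1 nanojoules = 0.0000000381 joules
1.39 nanojoules = 0.00000000139 joules
722 picojoules = 0.000000000722 joules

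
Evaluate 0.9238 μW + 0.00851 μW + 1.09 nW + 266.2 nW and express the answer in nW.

In nW:
  0.9238 μW = 0.9238 × 10^3 nW = 923.8
  0.00851 μW = 0.00851 × 10^3 nW = 8.51
  1.09 nW → 1.09
  266.2 nW → 266.2
Sum: 923.8 + 8.51 + 1.09 + 266.2 = 1199.6

1199.6 nW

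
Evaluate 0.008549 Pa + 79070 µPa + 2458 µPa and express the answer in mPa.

In mPa:
  0.008549 Pa = 0.008549e3 mPa = 8.549
  79070 µPa = 79070e-3 mPa = 79.07
  2458 µPa = 2458e-3 mPa = 2.458
Sum: 8.549 + 79.07 + 2.458 = 90.077

90.077 mPa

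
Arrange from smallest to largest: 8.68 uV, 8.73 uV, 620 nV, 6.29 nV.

8.68 uV = 0.00000868 V
8.73 uV = 0.00000873 V
620 nV = 0.00000062 V
6.29 nV = 0.00000000629 V

6.29 nV < 620 nV < 8.68 uV < 8.73 uV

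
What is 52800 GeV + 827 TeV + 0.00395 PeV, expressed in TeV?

883.75 TeV

In TeV:
  52800 GeV = 52800 × 10⁻³ TeV = 52.8
  827 TeV → 827
  0.00395 PeV = 0.00395 × 10³ TeV = 3.95
Sum: 52.8 + 827 + 3.95 = 883.75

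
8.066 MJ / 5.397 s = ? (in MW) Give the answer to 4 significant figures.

(8.066 × 10⁶) / (5.397) = 1.49453 × 10⁶ W

1.495 MW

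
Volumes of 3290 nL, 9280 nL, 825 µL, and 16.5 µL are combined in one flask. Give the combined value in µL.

854.07 µL

In µL:
  3290 nL = 3290 × 10⁻³ µL = 3.29
  9280 nL = 9280 × 10⁻³ µL = 9.28
  825 µL → 825
  16.5 µL → 16.5
Sum: 3.29 + 9.28 + 825 + 16.5 = 854.07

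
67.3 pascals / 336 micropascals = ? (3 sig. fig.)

(67.3) / (336 × 10⁻⁶) = 0.2003 × 10⁶

200000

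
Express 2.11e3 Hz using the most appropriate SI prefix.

2.11 kHz

= 2.11e3 Hz; 1e3 is kilo.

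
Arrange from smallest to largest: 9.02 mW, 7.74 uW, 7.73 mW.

9.02 mW = 0.00902 W
7.74 uW = 0.00000774 W
7.73 mW = 0.00773 W

7.74 uW < 7.73 mW < 9.02 mW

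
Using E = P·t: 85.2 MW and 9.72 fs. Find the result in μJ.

0.828144 μJ

85.2 × 10^6 × 9.72 × 10^-15 = 828.144 × 10^-9 J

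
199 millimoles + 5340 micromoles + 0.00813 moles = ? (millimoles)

212.47 millimoles

In millimoles:
  199 millimoles → 199
  5340 micromoles = 5340 × 10⁻³ millimoles = 5.34
  0.00813 moles = 0.00813 × 10³ millimoles = 8.13
Sum: 199 + 5.34 + 8.13 = 212.47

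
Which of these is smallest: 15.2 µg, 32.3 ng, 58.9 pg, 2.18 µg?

15.2 µg = 0.0000152 g
32.3 ng = 0.0000000323 g
58.9 pg = 0.0000000000589 g
2.18 µg = 0.00000218 g

58.9 pg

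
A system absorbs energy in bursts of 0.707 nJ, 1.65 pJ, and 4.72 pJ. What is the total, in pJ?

713.37 pJ

In pJ:
  0.707 nJ = 0.707 × 10^3 pJ = 707
  1.65 pJ → 1.65
  4.72 pJ → 4.72
Sum: 707 + 1.65 + 4.72 = 713.37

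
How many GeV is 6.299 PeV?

6299000 GeV

peta = 1e15, giga = 1e9; factor is 1e6.
6.299 × 1e6 = 6299000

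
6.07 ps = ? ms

0.00000000607 ms

pico = 10^-12, milli = 10^-3; factor is 10^-9.
6.07 × 10^-9 = 0.00000000607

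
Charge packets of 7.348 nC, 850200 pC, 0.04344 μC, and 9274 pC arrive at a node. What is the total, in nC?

910.262 nC

In nC:
  7.348 nC → 7.348
  850200 pC = 850200e-3 nC = 850.2
  0.04344 μC = 0.04344e3 nC = 43.44
  9274 pC = 9274e-3 nC = 9.274
Sum: 7.348 + 850.2 + 43.44 + 9.274 = 910.262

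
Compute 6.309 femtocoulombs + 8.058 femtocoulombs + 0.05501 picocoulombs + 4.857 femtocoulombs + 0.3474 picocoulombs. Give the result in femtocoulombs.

421.634 femtocoulombs

In femtocoulombs:
  6.309 femtocoulombs → 6.309
  8.058 femtocoulombs → 8.058
  0.05501 picocoulombs = 0.05501 × 10³ femtocoulombs = 55.01
  4.857 femtocoulombs → 4.857
  0.3474 picocoulombs = 0.3474 × 10³ femtocoulombs = 347.4
Sum: 6.309 + 8.058 + 55.01 + 4.857 + 347.4 = 421.634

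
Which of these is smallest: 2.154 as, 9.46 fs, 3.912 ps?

2.154 as

2.154 as = 0.000000000000000002154 s
9.46 fs = 0.00000000000000946 s
3.912 ps = 0.000000000003912 s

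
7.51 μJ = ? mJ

micro = 10^-6, milli = 10^-3; factor is 10^-3.
7.51 × 10^-3 = 0.00751

0.00751 mJ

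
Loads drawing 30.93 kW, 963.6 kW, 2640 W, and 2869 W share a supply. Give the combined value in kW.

1000.039 kW

In kW:
  30.93 kW → 30.93
  963.6 kW → 963.6
  2640 W = 2640 × 10^-3 kW = 2.64
  2869 W = 2869 × 10^-3 kW = 2.869
Sum: 30.93 + 963.6 + 2.64 + 2.869 = 1000.039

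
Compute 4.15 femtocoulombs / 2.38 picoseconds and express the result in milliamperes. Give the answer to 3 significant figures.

(4.15 × 10^-15) / (2.38 × 10^-12) = 1.7437 × 10^-3 A

1.74 milliamperes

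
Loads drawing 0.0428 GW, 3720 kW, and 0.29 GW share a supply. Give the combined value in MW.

336.52 MW

In MW:
  0.0428 GW = 0.0428 × 10^3 MW = 42.8
  3720 kW = 3720 × 10^-3 MW = 3.72
  0.29 GW = 0.29 × 10^3 MW = 290
Sum: 42.8 + 3.72 + 290 = 336.52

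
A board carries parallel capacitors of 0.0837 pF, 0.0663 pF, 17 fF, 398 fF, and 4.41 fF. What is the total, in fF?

In fF:
  0.0837 pF = 0.0837 × 10³ fF = 83.7
  0.0663 pF = 0.0663 × 10³ fF = 66.3
  17 fF → 17
  398 fF → 398
  4.41 fF → 4.41
Sum: 83.7 + 66.3 + 17 + 398 + 4.41 = 569.41

569.41 fF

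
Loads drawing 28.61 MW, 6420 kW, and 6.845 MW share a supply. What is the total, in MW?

41.875 MW

In MW:
  28.61 MW → 28.61
  6420 kW = 6420 × 10^-3 MW = 6.42
  6.845 MW → 6.845
Sum: 28.61 + 6.42 + 6.845 = 41.875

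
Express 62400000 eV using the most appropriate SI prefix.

62.4 MeV

= 62.4 × 10⁶ eV; 10⁶ is mega.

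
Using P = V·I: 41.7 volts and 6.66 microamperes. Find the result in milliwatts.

41.7 × 6.66 × 10^-6 = 277.722 × 10^-6 W

0.277722 milliwatts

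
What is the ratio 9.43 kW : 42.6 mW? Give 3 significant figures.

(9.43e3) / (42.6e-3) = 0.2214e6

221000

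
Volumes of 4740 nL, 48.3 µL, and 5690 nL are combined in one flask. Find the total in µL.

In µL:
  4740 nL = 4740e-3 µL = 4.74
  48.3 µL → 48.3
  5690 nL = 5690e-3 µL = 5.69
Sum: 4.74 + 48.3 + 5.69 = 58.73

58.73 µL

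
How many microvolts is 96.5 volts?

(no prefix) = 1e0, micro = 1e-6; factor is 1e6.
96.5 × 1e6 = 96500000

96500000 microvolts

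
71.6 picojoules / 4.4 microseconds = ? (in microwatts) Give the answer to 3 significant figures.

(71.6 × 10^-12) / (4.4 × 10^-6) = 16.273 × 10^-6 W

16.3 microwatts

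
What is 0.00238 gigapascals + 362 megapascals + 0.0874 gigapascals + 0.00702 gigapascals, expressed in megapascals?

In megapascals:
  0.00238 gigapascals = 0.00238e3 megapascals = 2.38
  362 megapascals → 362
  0.0874 gigapascals = 0.0874e3 megapascals = 87.4
  0.00702 gigapascals = 0.00702e3 megapascals = 7.02
Sum: 2.38 + 362 + 87.4 + 7.02 = 458.8

458.8 megapascals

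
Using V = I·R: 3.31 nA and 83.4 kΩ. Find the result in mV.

0.276054 mV

3.31e-9 × 83.4e3 = 276.054e-6 V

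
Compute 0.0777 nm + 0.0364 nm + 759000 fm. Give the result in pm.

873.1 pm

In pm:
  0.0777 nm = 0.0777e3 pm = 77.7
  0.0364 nm = 0.0364e3 pm = 36.4
  759000 fm = 759000e-3 pm = 759
Sum: 77.7 + 36.4 + 759 = 873.1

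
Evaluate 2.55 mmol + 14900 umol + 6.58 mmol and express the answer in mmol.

24.03 mmol

In mmol:
  2.55 mmol → 2.55
  14900 umol = 14900e-3 mmol = 14.9
  6.58 mmol → 6.58
Sum: 2.55 + 14.9 + 6.58 = 24.03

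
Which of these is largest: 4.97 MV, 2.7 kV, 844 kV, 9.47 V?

4.97 MV

4.97 MV = 4970000 V
2.7 kV = 2700 V
844 kV = 844000 V
9.47 V = 9.47 V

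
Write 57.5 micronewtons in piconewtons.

57500000 piconewtons

micro = 1e-6, pico = 1e-12; factor is 1e6.
57.5 × 1e6 = 57500000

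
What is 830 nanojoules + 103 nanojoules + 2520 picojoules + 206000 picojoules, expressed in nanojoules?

1141.52 nanojoules

In nanojoules:
  830 nanojoules → 830
  103 nanojoules → 103
  2520 picojoules = 2520 × 10⁻³ nanojoules = 2.52
  206000 picojoules = 206000 × 10⁻³ nanojoules = 206
Sum: 830 + 103 + 2.52 + 206 = 1141.52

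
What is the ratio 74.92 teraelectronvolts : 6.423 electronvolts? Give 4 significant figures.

(74.92 × 10^12) / (6.423) = 11.664 × 10^12

11660000000000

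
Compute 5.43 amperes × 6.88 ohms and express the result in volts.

37.3584 volts

5.43 × 6.88 = 37.3584 V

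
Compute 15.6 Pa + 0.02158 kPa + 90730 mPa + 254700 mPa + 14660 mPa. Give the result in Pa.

397.27 Pa

In Pa:
  15.6 Pa → 15.6
  0.02158 kPa = 0.02158e3 Pa = 21.58
  90730 mPa = 90730e-3 Pa = 90.73
  254700 mPa = 254700e-3 Pa = 254.7
  14660 mPa = 14660e-3 Pa = 14.66
Sum: 15.6 + 21.58 + 90.73 + 254.7 + 14.66 = 397.27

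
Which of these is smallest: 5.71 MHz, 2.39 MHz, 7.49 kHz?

7.49 kHz

5.71 MHz = 5710000 Hz
2.39 MHz = 2390000 Hz
7.49 kHz = 7490 Hz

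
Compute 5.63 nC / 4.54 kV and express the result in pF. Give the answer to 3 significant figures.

1.24 pF

(5.63e-9) / (4.54e3) = 1.2401e-12 F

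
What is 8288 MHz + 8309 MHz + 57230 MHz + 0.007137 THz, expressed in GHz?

In GHz:
  8288 MHz = 8288 × 10^-3 GHz = 8.288
  8309 MHz = 8309 × 10^-3 GHz = 8.309
  57230 MHz = 57230 × 10^-3 GHz = 57.23
  0.007137 THz = 0.007137 × 10^3 GHz = 7.137
Sum: 8.288 + 8.309 + 57.23 + 7.137 = 80.964

80.964 GHz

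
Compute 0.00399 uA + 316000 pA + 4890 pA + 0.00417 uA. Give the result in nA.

In nA:
  0.00399 uA = 0.00399e3 nA = 3.99
  316000 pA = 316000e-3 nA = 316
  4890 pA = 4890e-3 nA = 4.89
  0.00417 uA = 0.00417e3 nA = 4.17
Sum: 3.99 + 316 + 4.89 + 4.17 = 329.05

329.05 nA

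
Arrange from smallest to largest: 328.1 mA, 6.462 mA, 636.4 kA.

6.462 mA < 328.1 mA < 636.4 kA

328.1 mA = 0.3281 A
6.462 mA = 0.006462 A
636.4 kA = 636400 A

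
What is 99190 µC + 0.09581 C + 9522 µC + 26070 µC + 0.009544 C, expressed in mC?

In mC:
  99190 µC = 99190 × 10^-3 mC = 99.19
  0.09581 C = 0.09581 × 10^3 mC = 95.81
  9522 µC = 9522 × 10^-3 mC = 9.522
  26070 µC = 26070 × 10^-3 mC = 26.07
  0.009544 C = 0.009544 × 10^3 mC = 9.544
Sum: 99.19 + 95.81 + 9.522 + 26.07 + 9.544 = 240.136

240.136 mC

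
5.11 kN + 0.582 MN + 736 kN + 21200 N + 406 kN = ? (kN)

1750.31 kN

In kN:
  5.11 kN → 5.11
  0.582 MN = 0.582 × 10^3 kN = 582
  736 kN → 736
  21200 N = 21200 × 10^-3 kN = 21.2
  406 kN → 406
Sum: 5.11 + 582 + 736 + 21.2 + 406 = 1750.31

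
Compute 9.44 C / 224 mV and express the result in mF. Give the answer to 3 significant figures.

42100 mF

(9.44) / (224 × 10⁻³) = 0.042143 × 10³ F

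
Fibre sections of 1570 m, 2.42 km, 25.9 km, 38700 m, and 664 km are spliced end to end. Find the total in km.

In km:
  1570 m = 1570e-3 km = 1.57
  2.42 km → 2.42
  25.9 km → 25.9
  38700 m = 38700e-3 km = 38.7
  664 km → 664
Sum: 1.57 + 2.42 + 25.9 + 38.7 + 664 = 732.59

732.59 km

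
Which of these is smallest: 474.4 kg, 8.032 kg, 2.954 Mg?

474.4 kg = 474400 g
8.032 kg = 8032 g
2.954 Mg = 2954000 g

8.032 kg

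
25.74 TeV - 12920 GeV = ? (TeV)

12.82 TeV

In TeV:
  25.74 TeV → 25.74
  12920 GeV = 12920e-3 TeV = 12.92
Difference: 25.74 - 12.92 = 12.82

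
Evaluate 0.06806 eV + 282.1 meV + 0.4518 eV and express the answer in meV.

801.96 meV

In meV:
  0.06806 eV = 0.06806e3 meV = 68.06
  282.1 meV → 282.1
  0.4518 eV = 0.4518e3 meV = 451.8
Sum: 68.06 + 282.1 + 451.8 = 801.96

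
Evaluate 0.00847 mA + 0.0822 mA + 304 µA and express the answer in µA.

394.67 µA

In µA:
  0.00847 mA = 0.00847 × 10³ µA = 8.47
  0.0822 mA = 0.0822 × 10³ µA = 82.2
  304 µA → 304
Sum: 8.47 + 82.2 + 304 = 394.67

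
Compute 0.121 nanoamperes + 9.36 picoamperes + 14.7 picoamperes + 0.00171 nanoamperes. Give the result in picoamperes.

In picoamperes:
  0.121 nanoamperes = 0.121 × 10^3 picoamperes = 121
  9.36 picoamperes → 9.36
  14.7 picoamperes → 14.7
  0.00171 nanoamperes = 0.00171 × 10^3 picoamperes = 1.71
Sum: 121 + 9.36 + 14.7 + 1.71 = 146.77

146.77 picoamperes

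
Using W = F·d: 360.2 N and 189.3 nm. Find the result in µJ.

360.2 × 189.3e-9 = 68185.86e-9 J

68.18586 µJ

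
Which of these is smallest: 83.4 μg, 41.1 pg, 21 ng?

41.1 pg

83.4 μg = 0.0000834 g
41.1 pg = 0.0000000000411 g
21 ng = 0.000000021 g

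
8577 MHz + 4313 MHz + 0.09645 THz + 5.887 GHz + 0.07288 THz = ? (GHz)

In GHz:
  8577 MHz = 8577e-3 GHz = 8.577
  4313 MHz = 4313e-3 GHz = 4.313
  0.09645 THz = 0.09645e3 GHz = 96.45
  5.887 GHz → 5.887
  0.07288 THz = 0.07288e3 GHz = 72.88
Sum: 8.577 + 4.313 + 96.45 + 5.887 + 72.88 = 188.107

188.107 GHz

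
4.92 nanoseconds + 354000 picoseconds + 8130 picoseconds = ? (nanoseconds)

In nanoseconds:
  4.92 nanoseconds → 4.92
  354000 picoseconds = 354000 × 10^-3 nanoseconds = 354
  8130 picoseconds = 8130 × 10^-3 nanoseconds = 8.13
Sum: 4.92 + 354 + 8.13 = 367.05

367.05 nanoseconds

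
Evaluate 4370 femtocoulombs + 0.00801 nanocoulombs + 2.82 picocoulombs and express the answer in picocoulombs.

In picocoulombs:
  4370 femtocoulombs = 4370 × 10^-3 picocoulombs = 4.37
  0.00801 nanocoulombs = 0.00801 × 10^3 picocoulombs = 8.01
  2.82 picocoulombs → 2.82
Sum: 4.37 + 8.01 + 2.82 = 15.2

15.2 picocoulombs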